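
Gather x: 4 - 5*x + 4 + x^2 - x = x^2 - 6*x + 8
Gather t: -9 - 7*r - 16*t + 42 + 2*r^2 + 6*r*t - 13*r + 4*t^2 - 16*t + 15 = 2*r^2 - 20*r + 4*t^2 + t*(6*r - 32) + 48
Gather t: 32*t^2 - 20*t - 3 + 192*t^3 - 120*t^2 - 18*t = 192*t^3 - 88*t^2 - 38*t - 3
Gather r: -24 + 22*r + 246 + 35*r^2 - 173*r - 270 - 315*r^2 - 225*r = -280*r^2 - 376*r - 48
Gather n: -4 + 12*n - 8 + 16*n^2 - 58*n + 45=16*n^2 - 46*n + 33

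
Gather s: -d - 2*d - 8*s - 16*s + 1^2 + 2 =-3*d - 24*s + 3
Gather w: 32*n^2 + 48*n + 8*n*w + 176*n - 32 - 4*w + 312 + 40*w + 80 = 32*n^2 + 224*n + w*(8*n + 36) + 360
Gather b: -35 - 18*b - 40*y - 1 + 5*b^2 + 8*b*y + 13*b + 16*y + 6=5*b^2 + b*(8*y - 5) - 24*y - 30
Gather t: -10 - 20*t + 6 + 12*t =-8*t - 4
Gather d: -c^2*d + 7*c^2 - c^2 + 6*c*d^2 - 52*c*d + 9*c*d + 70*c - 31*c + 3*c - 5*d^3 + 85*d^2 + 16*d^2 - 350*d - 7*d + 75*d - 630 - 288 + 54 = 6*c^2 + 42*c - 5*d^3 + d^2*(6*c + 101) + d*(-c^2 - 43*c - 282) - 864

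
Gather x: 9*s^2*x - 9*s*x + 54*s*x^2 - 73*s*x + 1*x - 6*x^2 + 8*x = x^2*(54*s - 6) + x*(9*s^2 - 82*s + 9)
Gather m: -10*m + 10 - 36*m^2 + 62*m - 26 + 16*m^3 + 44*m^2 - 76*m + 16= 16*m^3 + 8*m^2 - 24*m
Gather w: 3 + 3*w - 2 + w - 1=4*w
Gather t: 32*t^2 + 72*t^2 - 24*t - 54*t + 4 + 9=104*t^2 - 78*t + 13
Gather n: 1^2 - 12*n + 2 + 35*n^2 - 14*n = 35*n^2 - 26*n + 3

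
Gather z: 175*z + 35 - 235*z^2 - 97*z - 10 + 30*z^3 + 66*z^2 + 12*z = 30*z^3 - 169*z^2 + 90*z + 25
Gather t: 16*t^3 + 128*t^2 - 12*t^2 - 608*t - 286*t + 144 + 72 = 16*t^3 + 116*t^2 - 894*t + 216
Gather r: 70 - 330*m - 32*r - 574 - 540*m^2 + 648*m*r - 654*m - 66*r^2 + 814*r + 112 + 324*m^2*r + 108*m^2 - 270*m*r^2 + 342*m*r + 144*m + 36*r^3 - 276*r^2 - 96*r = -432*m^2 - 840*m + 36*r^3 + r^2*(-270*m - 342) + r*(324*m^2 + 990*m + 686) - 392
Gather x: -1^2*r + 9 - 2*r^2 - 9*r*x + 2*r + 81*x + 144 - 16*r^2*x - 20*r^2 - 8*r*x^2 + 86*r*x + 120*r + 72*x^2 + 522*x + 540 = -22*r^2 + 121*r + x^2*(72 - 8*r) + x*(-16*r^2 + 77*r + 603) + 693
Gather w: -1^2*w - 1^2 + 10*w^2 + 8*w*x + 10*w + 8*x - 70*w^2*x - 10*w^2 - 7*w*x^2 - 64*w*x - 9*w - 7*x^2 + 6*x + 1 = -70*w^2*x + w*(-7*x^2 - 56*x) - 7*x^2 + 14*x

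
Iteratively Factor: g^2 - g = (g - 1)*(g)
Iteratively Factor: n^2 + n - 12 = (n + 4)*(n - 3)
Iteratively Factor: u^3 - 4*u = (u + 2)*(u^2 - 2*u) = u*(u + 2)*(u - 2)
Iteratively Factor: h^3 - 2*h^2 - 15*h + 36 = (h - 3)*(h^2 + h - 12) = (h - 3)*(h + 4)*(h - 3)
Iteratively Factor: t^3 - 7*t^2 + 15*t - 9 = (t - 1)*(t^2 - 6*t + 9) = (t - 3)*(t - 1)*(t - 3)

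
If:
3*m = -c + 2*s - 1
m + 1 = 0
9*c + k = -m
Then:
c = 2*s + 2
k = -18*s - 17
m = -1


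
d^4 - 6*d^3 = d^3*(d - 6)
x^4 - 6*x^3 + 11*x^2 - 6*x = x*(x - 3)*(x - 2)*(x - 1)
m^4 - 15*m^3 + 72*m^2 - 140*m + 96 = (m - 8)*(m - 3)*(m - 2)^2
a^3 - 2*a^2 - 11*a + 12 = (a - 4)*(a - 1)*(a + 3)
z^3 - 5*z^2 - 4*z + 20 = (z - 5)*(z - 2)*(z + 2)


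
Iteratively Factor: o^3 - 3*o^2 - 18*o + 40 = (o + 4)*(o^2 - 7*o + 10) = (o - 5)*(o + 4)*(o - 2)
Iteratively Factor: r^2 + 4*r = (r)*(r + 4)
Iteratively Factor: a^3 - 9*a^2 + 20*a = (a - 5)*(a^2 - 4*a) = a*(a - 5)*(a - 4)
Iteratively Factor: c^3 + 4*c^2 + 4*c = (c + 2)*(c^2 + 2*c) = (c + 2)^2*(c)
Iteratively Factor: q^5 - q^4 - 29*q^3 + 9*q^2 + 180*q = (q - 3)*(q^4 + 2*q^3 - 23*q^2 - 60*q) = (q - 3)*(q + 4)*(q^3 - 2*q^2 - 15*q) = (q - 3)*(q + 3)*(q + 4)*(q^2 - 5*q) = q*(q - 3)*(q + 3)*(q + 4)*(q - 5)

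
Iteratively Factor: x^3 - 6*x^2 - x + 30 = (x - 5)*(x^2 - x - 6) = (x - 5)*(x - 3)*(x + 2)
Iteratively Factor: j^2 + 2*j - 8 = (j - 2)*(j + 4)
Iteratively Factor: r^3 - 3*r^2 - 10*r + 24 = (r + 3)*(r^2 - 6*r + 8) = (r - 2)*(r + 3)*(r - 4)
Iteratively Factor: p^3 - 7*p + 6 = (p + 3)*(p^2 - 3*p + 2) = (p - 2)*(p + 3)*(p - 1)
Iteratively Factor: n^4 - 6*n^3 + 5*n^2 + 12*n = (n + 1)*(n^3 - 7*n^2 + 12*n) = (n - 4)*(n + 1)*(n^2 - 3*n) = n*(n - 4)*(n + 1)*(n - 3)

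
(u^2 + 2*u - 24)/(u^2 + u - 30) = (u - 4)/(u - 5)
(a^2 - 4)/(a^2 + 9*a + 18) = (a^2 - 4)/(a^2 + 9*a + 18)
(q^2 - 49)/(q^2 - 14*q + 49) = (q + 7)/(q - 7)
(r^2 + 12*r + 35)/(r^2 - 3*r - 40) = (r + 7)/(r - 8)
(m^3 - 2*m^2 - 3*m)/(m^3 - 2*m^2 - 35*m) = (-m^2 + 2*m + 3)/(-m^2 + 2*m + 35)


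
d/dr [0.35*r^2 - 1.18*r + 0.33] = 0.7*r - 1.18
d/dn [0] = 0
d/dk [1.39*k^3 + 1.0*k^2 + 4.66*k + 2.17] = 4.17*k^2 + 2.0*k + 4.66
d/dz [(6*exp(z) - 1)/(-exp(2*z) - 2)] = 2*(3*exp(2*z) - exp(z) - 6)*exp(z)/(exp(4*z) + 4*exp(2*z) + 4)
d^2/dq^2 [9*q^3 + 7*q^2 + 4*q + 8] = 54*q + 14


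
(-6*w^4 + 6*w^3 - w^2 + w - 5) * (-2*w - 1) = 12*w^5 - 6*w^4 - 4*w^3 - w^2 + 9*w + 5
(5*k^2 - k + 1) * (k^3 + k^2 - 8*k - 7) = 5*k^5 + 4*k^4 - 40*k^3 - 26*k^2 - k - 7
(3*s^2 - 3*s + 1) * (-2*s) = -6*s^3 + 6*s^2 - 2*s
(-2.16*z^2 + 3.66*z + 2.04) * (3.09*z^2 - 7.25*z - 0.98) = -6.6744*z^4 + 26.9694*z^3 - 18.1146*z^2 - 18.3768*z - 1.9992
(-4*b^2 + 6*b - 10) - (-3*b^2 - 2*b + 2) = -b^2 + 8*b - 12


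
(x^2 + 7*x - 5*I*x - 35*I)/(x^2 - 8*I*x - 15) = (x + 7)/(x - 3*I)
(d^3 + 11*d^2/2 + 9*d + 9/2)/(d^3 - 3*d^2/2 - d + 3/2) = (2*d^2 + 9*d + 9)/(2*d^2 - 5*d + 3)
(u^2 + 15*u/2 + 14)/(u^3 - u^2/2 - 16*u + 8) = (2*u + 7)/(2*u^2 - 9*u + 4)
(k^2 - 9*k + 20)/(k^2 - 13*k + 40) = (k - 4)/(k - 8)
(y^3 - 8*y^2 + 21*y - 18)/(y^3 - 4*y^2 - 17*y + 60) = (y^2 - 5*y + 6)/(y^2 - y - 20)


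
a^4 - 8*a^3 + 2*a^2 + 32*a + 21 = (a - 7)*(a - 3)*(a + 1)^2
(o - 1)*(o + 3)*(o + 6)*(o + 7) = o^4 + 15*o^3 + 65*o^2 + 45*o - 126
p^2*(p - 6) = p^3 - 6*p^2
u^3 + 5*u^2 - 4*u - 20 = (u - 2)*(u + 2)*(u + 5)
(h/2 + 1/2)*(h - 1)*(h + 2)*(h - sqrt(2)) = h^4/2 - sqrt(2)*h^3/2 + h^3 - sqrt(2)*h^2 - h^2/2 - h + sqrt(2)*h/2 + sqrt(2)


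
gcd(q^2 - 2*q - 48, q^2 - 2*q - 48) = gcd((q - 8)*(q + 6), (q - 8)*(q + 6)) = q^2 - 2*q - 48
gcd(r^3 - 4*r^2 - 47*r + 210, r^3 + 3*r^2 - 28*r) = r + 7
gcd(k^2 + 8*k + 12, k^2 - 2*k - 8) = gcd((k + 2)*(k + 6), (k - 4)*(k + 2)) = k + 2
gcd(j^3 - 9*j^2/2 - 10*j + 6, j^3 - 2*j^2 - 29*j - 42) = j + 2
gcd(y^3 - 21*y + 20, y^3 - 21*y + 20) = y^3 - 21*y + 20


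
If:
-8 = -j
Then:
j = 8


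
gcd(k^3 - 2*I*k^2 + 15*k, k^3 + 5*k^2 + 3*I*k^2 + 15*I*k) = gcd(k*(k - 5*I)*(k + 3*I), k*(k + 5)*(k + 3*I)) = k^2 + 3*I*k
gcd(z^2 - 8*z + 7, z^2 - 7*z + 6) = z - 1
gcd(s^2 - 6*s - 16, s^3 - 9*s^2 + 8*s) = s - 8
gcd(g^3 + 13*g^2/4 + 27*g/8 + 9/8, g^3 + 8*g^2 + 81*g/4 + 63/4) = g + 3/2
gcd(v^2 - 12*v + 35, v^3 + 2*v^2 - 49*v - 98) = v - 7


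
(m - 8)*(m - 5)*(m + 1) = m^3 - 12*m^2 + 27*m + 40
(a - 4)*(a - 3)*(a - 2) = a^3 - 9*a^2 + 26*a - 24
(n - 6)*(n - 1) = n^2 - 7*n + 6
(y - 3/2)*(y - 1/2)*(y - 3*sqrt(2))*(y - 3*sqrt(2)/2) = y^4 - 9*sqrt(2)*y^3/2 - 2*y^3 + 39*y^2/4 + 9*sqrt(2)*y^2 - 18*y - 27*sqrt(2)*y/8 + 27/4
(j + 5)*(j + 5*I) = j^2 + 5*j + 5*I*j + 25*I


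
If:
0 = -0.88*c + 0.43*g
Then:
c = 0.488636363636364*g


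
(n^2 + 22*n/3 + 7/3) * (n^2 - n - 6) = n^4 + 19*n^3/3 - 11*n^2 - 139*n/3 - 14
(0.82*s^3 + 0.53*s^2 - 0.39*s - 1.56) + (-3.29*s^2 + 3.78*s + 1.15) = 0.82*s^3 - 2.76*s^2 + 3.39*s - 0.41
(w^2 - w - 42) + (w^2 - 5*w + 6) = 2*w^2 - 6*w - 36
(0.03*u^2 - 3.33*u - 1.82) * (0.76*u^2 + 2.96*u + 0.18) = 0.0228*u^4 - 2.442*u^3 - 11.2346*u^2 - 5.9866*u - 0.3276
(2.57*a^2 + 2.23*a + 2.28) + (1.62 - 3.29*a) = 2.57*a^2 - 1.06*a + 3.9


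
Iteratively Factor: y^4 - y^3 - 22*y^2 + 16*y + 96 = (y - 3)*(y^3 + 2*y^2 - 16*y - 32) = (y - 3)*(y + 4)*(y^2 - 2*y - 8) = (y - 4)*(y - 3)*(y + 4)*(y + 2)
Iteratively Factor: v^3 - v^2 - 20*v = (v)*(v^2 - v - 20) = v*(v + 4)*(v - 5)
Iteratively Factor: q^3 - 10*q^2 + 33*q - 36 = (q - 3)*(q^2 - 7*q + 12) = (q - 4)*(q - 3)*(q - 3)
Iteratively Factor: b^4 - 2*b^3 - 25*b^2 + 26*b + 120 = (b - 3)*(b^3 + b^2 - 22*b - 40) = (b - 5)*(b - 3)*(b^2 + 6*b + 8) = (b - 5)*(b - 3)*(b + 2)*(b + 4)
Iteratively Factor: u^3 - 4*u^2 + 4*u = (u - 2)*(u^2 - 2*u) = u*(u - 2)*(u - 2)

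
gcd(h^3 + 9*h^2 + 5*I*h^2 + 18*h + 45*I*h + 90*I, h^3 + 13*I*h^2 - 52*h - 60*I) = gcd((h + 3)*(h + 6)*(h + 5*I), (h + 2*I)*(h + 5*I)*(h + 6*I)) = h + 5*I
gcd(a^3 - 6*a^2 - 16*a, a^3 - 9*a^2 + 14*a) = a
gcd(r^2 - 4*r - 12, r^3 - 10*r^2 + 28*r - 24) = r - 6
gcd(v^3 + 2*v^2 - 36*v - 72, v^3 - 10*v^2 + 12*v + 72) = v^2 - 4*v - 12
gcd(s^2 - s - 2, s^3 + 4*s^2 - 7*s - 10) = s^2 - s - 2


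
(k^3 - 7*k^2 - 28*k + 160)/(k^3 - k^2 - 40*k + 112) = (k^2 - 3*k - 40)/(k^2 + 3*k - 28)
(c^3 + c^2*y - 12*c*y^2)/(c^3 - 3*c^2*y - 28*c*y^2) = (-c + 3*y)/(-c + 7*y)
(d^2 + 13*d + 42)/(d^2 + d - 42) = (d + 6)/(d - 6)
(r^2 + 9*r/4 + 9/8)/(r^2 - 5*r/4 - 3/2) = (r + 3/2)/(r - 2)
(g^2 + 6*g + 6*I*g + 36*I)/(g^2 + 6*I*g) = (g + 6)/g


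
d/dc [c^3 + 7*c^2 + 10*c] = 3*c^2 + 14*c + 10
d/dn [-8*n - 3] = -8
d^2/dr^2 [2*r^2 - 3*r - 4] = 4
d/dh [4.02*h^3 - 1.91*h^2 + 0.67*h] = 12.06*h^2 - 3.82*h + 0.67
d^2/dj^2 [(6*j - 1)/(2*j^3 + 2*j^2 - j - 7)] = 2*((6*j - 1)*(6*j^2 + 4*j - 1)^2 + 2*(-18*j^2 - 12*j - (3*j + 1)*(6*j - 1) + 3)*(2*j^3 + 2*j^2 - j - 7))/(2*j^3 + 2*j^2 - j - 7)^3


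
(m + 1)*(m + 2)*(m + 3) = m^3 + 6*m^2 + 11*m + 6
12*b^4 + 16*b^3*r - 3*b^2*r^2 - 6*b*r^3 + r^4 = (-6*b + r)*(-2*b + r)*(b + r)^2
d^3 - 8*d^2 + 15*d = d*(d - 5)*(d - 3)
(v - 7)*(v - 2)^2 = v^3 - 11*v^2 + 32*v - 28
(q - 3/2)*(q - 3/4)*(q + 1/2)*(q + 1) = q^4 - 3*q^3/4 - 7*q^2/4 + 9*q/16 + 9/16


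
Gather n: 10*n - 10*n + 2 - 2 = 0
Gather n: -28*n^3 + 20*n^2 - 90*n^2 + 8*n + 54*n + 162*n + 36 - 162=-28*n^3 - 70*n^2 + 224*n - 126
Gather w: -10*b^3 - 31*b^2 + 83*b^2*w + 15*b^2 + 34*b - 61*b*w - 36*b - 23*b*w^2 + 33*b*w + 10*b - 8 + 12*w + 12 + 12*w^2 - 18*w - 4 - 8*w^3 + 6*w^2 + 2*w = -10*b^3 - 16*b^2 + 8*b - 8*w^3 + w^2*(18 - 23*b) + w*(83*b^2 - 28*b - 4)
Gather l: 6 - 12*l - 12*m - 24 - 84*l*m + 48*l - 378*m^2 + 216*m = l*(36 - 84*m) - 378*m^2 + 204*m - 18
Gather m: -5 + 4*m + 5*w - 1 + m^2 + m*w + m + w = m^2 + m*(w + 5) + 6*w - 6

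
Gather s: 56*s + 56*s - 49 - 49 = 112*s - 98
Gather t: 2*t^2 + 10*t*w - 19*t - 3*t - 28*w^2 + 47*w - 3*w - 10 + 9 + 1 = 2*t^2 + t*(10*w - 22) - 28*w^2 + 44*w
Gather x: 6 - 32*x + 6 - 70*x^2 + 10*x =-70*x^2 - 22*x + 12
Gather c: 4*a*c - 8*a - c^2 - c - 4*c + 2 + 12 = -8*a - c^2 + c*(4*a - 5) + 14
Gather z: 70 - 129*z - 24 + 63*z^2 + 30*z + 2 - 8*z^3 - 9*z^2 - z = -8*z^3 + 54*z^2 - 100*z + 48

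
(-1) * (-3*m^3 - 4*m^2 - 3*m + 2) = 3*m^3 + 4*m^2 + 3*m - 2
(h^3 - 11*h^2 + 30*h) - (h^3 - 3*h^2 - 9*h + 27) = -8*h^2 + 39*h - 27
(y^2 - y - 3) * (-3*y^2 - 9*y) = -3*y^4 - 6*y^3 + 18*y^2 + 27*y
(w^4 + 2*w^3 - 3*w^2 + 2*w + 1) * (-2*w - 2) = -2*w^5 - 6*w^4 + 2*w^3 + 2*w^2 - 6*w - 2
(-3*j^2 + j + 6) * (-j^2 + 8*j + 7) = 3*j^4 - 25*j^3 - 19*j^2 + 55*j + 42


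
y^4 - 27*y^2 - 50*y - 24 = (y - 6)*(y + 1)^2*(y + 4)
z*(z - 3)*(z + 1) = z^3 - 2*z^2 - 3*z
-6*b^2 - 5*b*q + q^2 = (-6*b + q)*(b + q)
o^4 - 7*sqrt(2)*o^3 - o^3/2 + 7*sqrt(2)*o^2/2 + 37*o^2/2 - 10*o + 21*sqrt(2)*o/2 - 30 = (o - 3/2)*(o + 1)*(o - 5*sqrt(2))*(o - 2*sqrt(2))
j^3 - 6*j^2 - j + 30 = (j - 5)*(j - 3)*(j + 2)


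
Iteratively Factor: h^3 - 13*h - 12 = (h - 4)*(h^2 + 4*h + 3) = (h - 4)*(h + 3)*(h + 1)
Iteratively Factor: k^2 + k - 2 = (k + 2)*(k - 1)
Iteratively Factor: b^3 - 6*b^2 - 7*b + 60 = (b - 5)*(b^2 - b - 12) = (b - 5)*(b - 4)*(b + 3)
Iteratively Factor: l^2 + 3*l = (l + 3)*(l)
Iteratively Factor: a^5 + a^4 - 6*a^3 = (a + 3)*(a^4 - 2*a^3) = (a - 2)*(a + 3)*(a^3) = a*(a - 2)*(a + 3)*(a^2) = a^2*(a - 2)*(a + 3)*(a)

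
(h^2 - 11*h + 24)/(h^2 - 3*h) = (h - 8)/h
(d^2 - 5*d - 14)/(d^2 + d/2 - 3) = 2*(d - 7)/(2*d - 3)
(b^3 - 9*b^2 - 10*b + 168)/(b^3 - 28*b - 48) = (b - 7)/(b + 2)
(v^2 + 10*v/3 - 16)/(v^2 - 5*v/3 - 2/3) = (-3*v^2 - 10*v + 48)/(-3*v^2 + 5*v + 2)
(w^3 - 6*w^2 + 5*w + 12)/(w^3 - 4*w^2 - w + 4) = (w - 3)/(w - 1)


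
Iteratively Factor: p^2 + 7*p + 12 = (p + 4)*(p + 3)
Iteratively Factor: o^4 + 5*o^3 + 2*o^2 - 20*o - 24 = (o + 2)*(o^3 + 3*o^2 - 4*o - 12) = (o - 2)*(o + 2)*(o^2 + 5*o + 6) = (o - 2)*(o + 2)^2*(o + 3)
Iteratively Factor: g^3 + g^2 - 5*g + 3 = (g - 1)*(g^2 + 2*g - 3) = (g - 1)*(g + 3)*(g - 1)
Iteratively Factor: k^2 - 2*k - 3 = (k - 3)*(k + 1)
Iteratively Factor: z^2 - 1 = (z - 1)*(z + 1)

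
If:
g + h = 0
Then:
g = -h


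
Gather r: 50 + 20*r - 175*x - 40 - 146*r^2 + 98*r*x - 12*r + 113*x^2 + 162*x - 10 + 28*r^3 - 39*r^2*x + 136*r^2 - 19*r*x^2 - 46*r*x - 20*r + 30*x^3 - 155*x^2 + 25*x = 28*r^3 + r^2*(-39*x - 10) + r*(-19*x^2 + 52*x - 12) + 30*x^3 - 42*x^2 + 12*x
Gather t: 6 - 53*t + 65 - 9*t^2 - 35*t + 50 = -9*t^2 - 88*t + 121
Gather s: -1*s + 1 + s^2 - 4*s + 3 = s^2 - 5*s + 4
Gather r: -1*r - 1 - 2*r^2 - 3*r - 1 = -2*r^2 - 4*r - 2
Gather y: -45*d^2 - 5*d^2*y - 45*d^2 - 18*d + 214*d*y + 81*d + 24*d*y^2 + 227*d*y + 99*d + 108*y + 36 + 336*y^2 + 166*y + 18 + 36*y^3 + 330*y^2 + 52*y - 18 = -90*d^2 + 162*d + 36*y^3 + y^2*(24*d + 666) + y*(-5*d^2 + 441*d + 326) + 36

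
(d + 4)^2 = d^2 + 8*d + 16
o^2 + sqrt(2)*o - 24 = (o - 3*sqrt(2))*(o + 4*sqrt(2))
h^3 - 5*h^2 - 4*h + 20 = (h - 5)*(h - 2)*(h + 2)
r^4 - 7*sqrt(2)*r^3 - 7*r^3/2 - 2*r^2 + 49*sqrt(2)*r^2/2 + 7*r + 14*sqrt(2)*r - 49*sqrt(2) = (r - 7/2)*(r - 7*sqrt(2))*(r - sqrt(2))*(r + sqrt(2))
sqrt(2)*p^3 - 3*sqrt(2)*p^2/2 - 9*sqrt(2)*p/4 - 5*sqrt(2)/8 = (p - 5/2)*(p + 1/2)*(sqrt(2)*p + sqrt(2)/2)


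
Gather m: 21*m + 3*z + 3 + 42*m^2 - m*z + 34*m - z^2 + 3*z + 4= 42*m^2 + m*(55 - z) - z^2 + 6*z + 7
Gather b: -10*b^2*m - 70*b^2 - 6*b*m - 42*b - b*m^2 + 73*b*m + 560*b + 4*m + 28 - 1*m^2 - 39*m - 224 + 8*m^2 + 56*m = b^2*(-10*m - 70) + b*(-m^2 + 67*m + 518) + 7*m^2 + 21*m - 196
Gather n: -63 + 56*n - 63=56*n - 126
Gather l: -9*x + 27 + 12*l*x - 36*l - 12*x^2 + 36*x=l*(12*x - 36) - 12*x^2 + 27*x + 27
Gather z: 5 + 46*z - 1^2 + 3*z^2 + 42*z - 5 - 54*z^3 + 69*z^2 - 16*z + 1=-54*z^3 + 72*z^2 + 72*z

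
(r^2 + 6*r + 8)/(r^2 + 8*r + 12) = (r + 4)/(r + 6)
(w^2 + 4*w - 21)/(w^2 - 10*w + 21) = (w + 7)/(w - 7)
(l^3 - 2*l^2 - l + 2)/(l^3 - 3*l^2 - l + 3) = (l - 2)/(l - 3)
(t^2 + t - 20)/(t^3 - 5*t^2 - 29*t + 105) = (t - 4)/(t^2 - 10*t + 21)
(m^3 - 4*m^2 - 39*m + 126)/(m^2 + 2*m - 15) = (m^2 - m - 42)/(m + 5)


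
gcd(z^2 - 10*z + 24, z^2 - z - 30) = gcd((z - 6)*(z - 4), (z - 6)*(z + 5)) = z - 6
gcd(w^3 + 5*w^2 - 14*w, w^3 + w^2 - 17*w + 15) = 1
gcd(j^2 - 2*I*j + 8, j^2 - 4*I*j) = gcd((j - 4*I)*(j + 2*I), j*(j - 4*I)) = j - 4*I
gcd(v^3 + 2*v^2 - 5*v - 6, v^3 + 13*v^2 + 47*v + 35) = v + 1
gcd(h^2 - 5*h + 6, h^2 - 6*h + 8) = h - 2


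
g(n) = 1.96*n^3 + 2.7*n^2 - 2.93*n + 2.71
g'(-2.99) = 33.49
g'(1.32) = 14.44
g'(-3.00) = 33.79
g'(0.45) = 0.69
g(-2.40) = -1.80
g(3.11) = 78.67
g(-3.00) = -17.12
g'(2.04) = 32.56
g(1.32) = 8.05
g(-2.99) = -16.78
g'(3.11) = 70.74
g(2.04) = 24.61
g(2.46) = 41.02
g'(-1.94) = 8.72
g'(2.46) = 45.94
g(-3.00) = -17.12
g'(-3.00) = 33.79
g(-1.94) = 4.25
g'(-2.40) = 17.98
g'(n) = 5.88*n^2 + 5.4*n - 2.93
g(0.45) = 2.12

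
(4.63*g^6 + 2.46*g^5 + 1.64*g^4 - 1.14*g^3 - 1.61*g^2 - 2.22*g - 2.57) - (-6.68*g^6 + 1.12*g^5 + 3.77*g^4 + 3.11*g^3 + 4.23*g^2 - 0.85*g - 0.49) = 11.31*g^6 + 1.34*g^5 - 2.13*g^4 - 4.25*g^3 - 5.84*g^2 - 1.37*g - 2.08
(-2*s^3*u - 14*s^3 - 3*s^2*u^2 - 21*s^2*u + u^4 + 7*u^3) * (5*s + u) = -10*s^4*u - 70*s^4 - 17*s^3*u^2 - 119*s^3*u - 3*s^2*u^3 - 21*s^2*u^2 + 5*s*u^4 + 35*s*u^3 + u^5 + 7*u^4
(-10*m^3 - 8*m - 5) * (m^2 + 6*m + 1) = -10*m^5 - 60*m^4 - 18*m^3 - 53*m^2 - 38*m - 5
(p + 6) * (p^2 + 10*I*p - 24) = p^3 + 6*p^2 + 10*I*p^2 - 24*p + 60*I*p - 144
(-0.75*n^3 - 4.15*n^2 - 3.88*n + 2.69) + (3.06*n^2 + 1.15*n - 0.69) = -0.75*n^3 - 1.09*n^2 - 2.73*n + 2.0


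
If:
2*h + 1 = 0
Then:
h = -1/2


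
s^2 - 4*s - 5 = (s - 5)*(s + 1)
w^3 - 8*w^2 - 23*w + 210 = (w - 7)*(w - 6)*(w + 5)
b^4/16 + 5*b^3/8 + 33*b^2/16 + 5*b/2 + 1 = (b/4 + 1)^2*(b + 1)^2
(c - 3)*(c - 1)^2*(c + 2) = c^4 - 3*c^3 - 3*c^2 + 11*c - 6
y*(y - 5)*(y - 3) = y^3 - 8*y^2 + 15*y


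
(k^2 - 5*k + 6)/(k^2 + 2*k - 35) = (k^2 - 5*k + 6)/(k^2 + 2*k - 35)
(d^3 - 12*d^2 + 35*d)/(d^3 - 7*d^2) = (d - 5)/d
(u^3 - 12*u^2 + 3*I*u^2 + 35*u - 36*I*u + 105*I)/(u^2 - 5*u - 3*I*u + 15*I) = (u^2 + u*(-7 + 3*I) - 21*I)/(u - 3*I)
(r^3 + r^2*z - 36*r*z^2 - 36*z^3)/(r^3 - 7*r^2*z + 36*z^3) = (-r^2 - 7*r*z - 6*z^2)/(-r^2 + r*z + 6*z^2)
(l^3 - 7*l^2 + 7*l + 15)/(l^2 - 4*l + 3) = (l^2 - 4*l - 5)/(l - 1)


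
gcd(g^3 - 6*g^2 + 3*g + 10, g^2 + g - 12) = 1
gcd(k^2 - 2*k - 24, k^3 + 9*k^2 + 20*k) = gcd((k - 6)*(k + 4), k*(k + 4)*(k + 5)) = k + 4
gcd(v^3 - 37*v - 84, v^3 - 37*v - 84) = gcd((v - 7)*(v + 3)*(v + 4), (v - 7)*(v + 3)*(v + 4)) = v^3 - 37*v - 84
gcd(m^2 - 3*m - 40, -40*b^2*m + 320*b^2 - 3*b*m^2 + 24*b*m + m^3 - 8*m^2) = m - 8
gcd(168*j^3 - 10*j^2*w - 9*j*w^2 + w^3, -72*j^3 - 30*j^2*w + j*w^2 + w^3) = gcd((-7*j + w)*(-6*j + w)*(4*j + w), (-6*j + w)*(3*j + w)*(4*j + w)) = -24*j^2 - 2*j*w + w^2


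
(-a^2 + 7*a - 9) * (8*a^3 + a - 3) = -8*a^5 + 56*a^4 - 73*a^3 + 10*a^2 - 30*a + 27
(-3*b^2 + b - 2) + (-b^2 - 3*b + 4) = -4*b^2 - 2*b + 2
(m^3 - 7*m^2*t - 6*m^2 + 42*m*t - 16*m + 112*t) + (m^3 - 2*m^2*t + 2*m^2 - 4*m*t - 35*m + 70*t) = 2*m^3 - 9*m^2*t - 4*m^2 + 38*m*t - 51*m + 182*t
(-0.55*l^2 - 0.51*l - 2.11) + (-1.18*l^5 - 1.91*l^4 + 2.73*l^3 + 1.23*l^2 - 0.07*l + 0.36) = -1.18*l^5 - 1.91*l^4 + 2.73*l^3 + 0.68*l^2 - 0.58*l - 1.75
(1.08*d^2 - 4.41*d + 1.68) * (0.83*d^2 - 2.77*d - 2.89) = 0.8964*d^4 - 6.6519*d^3 + 10.4889*d^2 + 8.0913*d - 4.8552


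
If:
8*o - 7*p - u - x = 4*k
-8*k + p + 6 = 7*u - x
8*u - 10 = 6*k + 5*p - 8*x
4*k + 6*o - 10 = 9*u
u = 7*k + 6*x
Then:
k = -5707/4202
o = 73939/8404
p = 20827/2101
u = 17441/4202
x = 9565/4202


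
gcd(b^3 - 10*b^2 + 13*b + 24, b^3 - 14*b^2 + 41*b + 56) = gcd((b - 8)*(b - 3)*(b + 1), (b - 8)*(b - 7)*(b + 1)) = b^2 - 7*b - 8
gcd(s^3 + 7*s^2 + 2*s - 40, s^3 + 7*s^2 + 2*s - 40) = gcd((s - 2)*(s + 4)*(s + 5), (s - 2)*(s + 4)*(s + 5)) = s^3 + 7*s^2 + 2*s - 40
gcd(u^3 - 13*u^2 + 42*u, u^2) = u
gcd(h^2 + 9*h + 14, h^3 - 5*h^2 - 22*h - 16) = h + 2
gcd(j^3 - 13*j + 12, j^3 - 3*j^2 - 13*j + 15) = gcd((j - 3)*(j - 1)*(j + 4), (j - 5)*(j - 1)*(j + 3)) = j - 1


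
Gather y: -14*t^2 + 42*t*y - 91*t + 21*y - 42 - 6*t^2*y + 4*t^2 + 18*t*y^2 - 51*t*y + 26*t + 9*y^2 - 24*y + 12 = -10*t^2 - 65*t + y^2*(18*t + 9) + y*(-6*t^2 - 9*t - 3) - 30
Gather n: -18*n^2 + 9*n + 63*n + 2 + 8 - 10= -18*n^2 + 72*n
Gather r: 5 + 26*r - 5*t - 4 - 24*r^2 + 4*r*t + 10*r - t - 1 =-24*r^2 + r*(4*t + 36) - 6*t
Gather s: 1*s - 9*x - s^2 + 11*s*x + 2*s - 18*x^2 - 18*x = -s^2 + s*(11*x + 3) - 18*x^2 - 27*x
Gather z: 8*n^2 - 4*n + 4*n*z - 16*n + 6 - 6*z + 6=8*n^2 - 20*n + z*(4*n - 6) + 12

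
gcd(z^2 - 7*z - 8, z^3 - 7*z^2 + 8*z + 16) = z + 1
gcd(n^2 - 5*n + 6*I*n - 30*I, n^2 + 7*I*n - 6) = n + 6*I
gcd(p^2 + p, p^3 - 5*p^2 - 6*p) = p^2 + p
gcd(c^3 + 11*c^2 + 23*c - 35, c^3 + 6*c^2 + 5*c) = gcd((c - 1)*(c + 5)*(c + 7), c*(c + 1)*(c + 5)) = c + 5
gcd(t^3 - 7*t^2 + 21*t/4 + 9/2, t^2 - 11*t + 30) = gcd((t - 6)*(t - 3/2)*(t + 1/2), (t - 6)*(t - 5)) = t - 6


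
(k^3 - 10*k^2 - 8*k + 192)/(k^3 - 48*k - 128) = (k - 6)/(k + 4)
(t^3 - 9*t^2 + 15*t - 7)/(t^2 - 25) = (t^3 - 9*t^2 + 15*t - 7)/(t^2 - 25)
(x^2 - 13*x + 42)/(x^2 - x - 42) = (x - 6)/(x + 6)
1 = 1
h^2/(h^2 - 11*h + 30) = h^2/(h^2 - 11*h + 30)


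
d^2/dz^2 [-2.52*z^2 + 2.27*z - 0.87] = -5.04000000000000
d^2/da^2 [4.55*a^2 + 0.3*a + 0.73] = 9.10000000000000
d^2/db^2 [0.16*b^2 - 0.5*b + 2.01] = 0.320000000000000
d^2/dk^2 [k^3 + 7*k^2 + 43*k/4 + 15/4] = 6*k + 14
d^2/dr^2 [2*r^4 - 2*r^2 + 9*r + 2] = 24*r^2 - 4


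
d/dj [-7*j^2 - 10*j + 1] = -14*j - 10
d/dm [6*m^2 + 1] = 12*m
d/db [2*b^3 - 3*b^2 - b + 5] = 6*b^2 - 6*b - 1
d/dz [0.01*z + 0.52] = 0.0100000000000000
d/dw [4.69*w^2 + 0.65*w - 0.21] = 9.38*w + 0.65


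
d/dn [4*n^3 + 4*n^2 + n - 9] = 12*n^2 + 8*n + 1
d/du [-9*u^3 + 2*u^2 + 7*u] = -27*u^2 + 4*u + 7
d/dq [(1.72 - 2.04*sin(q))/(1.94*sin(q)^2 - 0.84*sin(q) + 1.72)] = (3.9576*sin(q)^2 - 6.6736*sin(q) - 2.064)*cos(q)/(3.7636*sin(q)^4 - 3.2592*sin(q)^3 + 7.3792*sin(q)^2 - 2.8896*sin(q) + 2.9584)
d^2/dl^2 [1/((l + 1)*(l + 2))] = 2*((l + 1)^2 + (l + 1)*(l + 2) + (l + 2)^2)/((l + 1)^3*(l + 2)^3)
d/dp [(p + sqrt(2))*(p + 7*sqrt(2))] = 2*p + 8*sqrt(2)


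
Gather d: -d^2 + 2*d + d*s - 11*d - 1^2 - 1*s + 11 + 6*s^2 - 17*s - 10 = -d^2 + d*(s - 9) + 6*s^2 - 18*s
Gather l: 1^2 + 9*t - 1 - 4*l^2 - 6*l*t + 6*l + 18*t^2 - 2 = -4*l^2 + l*(6 - 6*t) + 18*t^2 + 9*t - 2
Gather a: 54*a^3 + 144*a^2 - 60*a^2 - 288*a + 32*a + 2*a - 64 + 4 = 54*a^3 + 84*a^2 - 254*a - 60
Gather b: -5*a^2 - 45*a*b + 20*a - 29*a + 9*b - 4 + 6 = -5*a^2 - 9*a + b*(9 - 45*a) + 2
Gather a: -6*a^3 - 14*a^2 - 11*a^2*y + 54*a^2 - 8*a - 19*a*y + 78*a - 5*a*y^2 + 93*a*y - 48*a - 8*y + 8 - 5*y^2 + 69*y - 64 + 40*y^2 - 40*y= -6*a^3 + a^2*(40 - 11*y) + a*(-5*y^2 + 74*y + 22) + 35*y^2 + 21*y - 56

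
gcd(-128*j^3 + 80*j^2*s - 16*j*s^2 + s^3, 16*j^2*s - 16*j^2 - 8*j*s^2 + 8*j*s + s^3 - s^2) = 16*j^2 - 8*j*s + s^2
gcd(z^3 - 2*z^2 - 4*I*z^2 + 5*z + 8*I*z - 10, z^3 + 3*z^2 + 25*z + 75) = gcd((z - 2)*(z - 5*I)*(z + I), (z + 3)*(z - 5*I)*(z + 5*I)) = z - 5*I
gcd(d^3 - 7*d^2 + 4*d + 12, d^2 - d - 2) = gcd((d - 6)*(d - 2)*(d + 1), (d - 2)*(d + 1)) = d^2 - d - 2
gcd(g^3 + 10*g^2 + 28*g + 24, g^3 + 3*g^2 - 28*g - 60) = g^2 + 8*g + 12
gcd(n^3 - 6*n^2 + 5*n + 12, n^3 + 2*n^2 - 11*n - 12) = n^2 - 2*n - 3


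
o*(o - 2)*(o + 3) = o^3 + o^2 - 6*o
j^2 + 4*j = j*(j + 4)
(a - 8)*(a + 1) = a^2 - 7*a - 8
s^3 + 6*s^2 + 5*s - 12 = (s - 1)*(s + 3)*(s + 4)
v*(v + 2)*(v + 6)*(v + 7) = v^4 + 15*v^3 + 68*v^2 + 84*v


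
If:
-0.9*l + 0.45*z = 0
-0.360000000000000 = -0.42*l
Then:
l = 0.86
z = 1.71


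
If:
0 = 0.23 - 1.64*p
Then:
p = 0.14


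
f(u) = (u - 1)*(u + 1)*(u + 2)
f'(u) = (u - 1)*(u + 1) + (u - 1)*(u + 2) + (u + 1)*(u + 2) = 3*u^2 + 4*u - 1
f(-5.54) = -105.11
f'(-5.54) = 68.91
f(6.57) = 361.35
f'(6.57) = 154.77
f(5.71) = 243.67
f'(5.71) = 119.65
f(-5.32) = -90.64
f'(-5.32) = 62.63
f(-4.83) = -63.19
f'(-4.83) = 49.67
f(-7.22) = -266.89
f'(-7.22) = 126.51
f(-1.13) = 0.24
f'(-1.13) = -1.69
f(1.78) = 8.20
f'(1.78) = 15.63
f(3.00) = 40.00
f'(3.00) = 38.00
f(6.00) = 280.00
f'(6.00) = 131.00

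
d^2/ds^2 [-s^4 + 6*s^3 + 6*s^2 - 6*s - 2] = -12*s^2 + 36*s + 12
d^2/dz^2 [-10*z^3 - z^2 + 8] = -60*z - 2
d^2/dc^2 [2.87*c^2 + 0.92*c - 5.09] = 5.74000000000000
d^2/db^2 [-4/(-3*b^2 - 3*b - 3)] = 8*(-b^2 - b + (2*b + 1)^2 - 1)/(3*(b^2 + b + 1)^3)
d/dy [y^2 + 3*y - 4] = 2*y + 3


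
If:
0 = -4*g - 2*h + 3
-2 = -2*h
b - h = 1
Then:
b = 2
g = 1/4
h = 1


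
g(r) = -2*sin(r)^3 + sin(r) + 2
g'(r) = -6*sin(r)^2*cos(r) + cos(r)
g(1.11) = 1.46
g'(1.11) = -1.70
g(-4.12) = 1.69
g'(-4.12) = 1.75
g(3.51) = 1.73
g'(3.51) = -0.21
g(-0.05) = 1.95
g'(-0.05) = 0.98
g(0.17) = 2.16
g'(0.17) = 0.82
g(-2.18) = 2.28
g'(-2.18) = 1.74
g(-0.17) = 1.84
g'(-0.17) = 0.82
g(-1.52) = 2.99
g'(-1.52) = -0.25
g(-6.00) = 2.24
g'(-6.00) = 0.51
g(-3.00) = 1.86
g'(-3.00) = -0.87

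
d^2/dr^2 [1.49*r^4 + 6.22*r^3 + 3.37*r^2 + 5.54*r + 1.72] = 17.88*r^2 + 37.32*r + 6.74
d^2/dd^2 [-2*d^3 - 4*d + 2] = -12*d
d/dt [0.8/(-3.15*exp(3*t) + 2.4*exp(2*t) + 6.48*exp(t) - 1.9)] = (7.56*exp(2*t) - 3.84*exp(t) - 5.184)*exp(t)/(3.15*exp(3*t) - 2.4*exp(2*t) - 6.48*exp(t) + 1.9)^2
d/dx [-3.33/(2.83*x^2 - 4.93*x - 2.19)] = (18.8478*x - 16.4169)/(-2.83*x^2 + 4.93*x + 2.19)^2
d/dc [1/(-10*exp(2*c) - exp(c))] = (20*exp(c) + 1)*exp(-c)/(10*exp(c) + 1)^2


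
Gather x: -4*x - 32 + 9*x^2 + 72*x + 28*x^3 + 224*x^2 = 28*x^3 + 233*x^2 + 68*x - 32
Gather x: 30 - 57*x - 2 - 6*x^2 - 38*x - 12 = -6*x^2 - 95*x + 16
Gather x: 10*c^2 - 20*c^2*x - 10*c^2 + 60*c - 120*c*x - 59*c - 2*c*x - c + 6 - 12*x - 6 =x*(-20*c^2 - 122*c - 12)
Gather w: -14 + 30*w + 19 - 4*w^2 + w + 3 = -4*w^2 + 31*w + 8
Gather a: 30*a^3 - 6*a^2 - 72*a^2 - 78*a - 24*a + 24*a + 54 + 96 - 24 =30*a^3 - 78*a^2 - 78*a + 126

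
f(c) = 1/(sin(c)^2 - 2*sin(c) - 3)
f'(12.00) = 0.97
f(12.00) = -0.61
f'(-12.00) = 0.05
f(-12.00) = -0.26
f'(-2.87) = -0.43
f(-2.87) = -0.42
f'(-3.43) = -0.11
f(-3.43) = -0.29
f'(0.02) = 0.21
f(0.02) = -0.33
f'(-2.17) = -4.64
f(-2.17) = -1.50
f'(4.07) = -3.76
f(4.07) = -1.32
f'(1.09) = 0.01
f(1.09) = -0.25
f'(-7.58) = 48.62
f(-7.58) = -6.77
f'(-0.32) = 0.48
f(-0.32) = -0.44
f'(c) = (-2*sin(c)*cos(c) + 2*cos(c))/(sin(c)^2 - 2*sin(c) - 3)^2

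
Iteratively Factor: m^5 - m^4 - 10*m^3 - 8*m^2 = (m)*(m^4 - m^3 - 10*m^2 - 8*m) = m*(m + 1)*(m^3 - 2*m^2 - 8*m) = m*(m - 4)*(m + 1)*(m^2 + 2*m) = m*(m - 4)*(m + 1)*(m + 2)*(m)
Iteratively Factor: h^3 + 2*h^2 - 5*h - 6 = (h - 2)*(h^2 + 4*h + 3) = (h - 2)*(h + 3)*(h + 1)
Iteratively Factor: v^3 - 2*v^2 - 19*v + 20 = (v - 5)*(v^2 + 3*v - 4) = (v - 5)*(v + 4)*(v - 1)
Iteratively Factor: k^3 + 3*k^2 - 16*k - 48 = (k + 4)*(k^2 - k - 12) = (k - 4)*(k + 4)*(k + 3)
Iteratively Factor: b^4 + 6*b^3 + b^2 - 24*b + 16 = (b - 1)*(b^3 + 7*b^2 + 8*b - 16) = (b - 1)*(b + 4)*(b^2 + 3*b - 4) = (b - 1)*(b + 4)^2*(b - 1)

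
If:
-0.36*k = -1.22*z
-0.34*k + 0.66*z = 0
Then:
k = 0.00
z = 0.00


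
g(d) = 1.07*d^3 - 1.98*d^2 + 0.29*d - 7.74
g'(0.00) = 0.29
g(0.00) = -7.74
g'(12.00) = 415.01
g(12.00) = 1559.58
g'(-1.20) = 9.66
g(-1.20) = -12.79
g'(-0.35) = 2.07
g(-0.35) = -8.13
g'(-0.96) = 7.05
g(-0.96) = -10.79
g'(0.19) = -0.35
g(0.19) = -7.75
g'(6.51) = 110.55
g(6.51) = 205.44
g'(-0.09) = 0.67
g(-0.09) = -7.78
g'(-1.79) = 17.66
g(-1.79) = -20.74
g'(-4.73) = 90.84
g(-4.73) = -166.64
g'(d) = 3.21*d^2 - 3.96*d + 0.29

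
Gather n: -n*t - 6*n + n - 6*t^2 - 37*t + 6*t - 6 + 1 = n*(-t - 5) - 6*t^2 - 31*t - 5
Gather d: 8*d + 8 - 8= 8*d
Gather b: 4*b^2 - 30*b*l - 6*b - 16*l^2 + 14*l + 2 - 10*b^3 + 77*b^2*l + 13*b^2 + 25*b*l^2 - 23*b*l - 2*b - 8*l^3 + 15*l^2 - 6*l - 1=-10*b^3 + b^2*(77*l + 17) + b*(25*l^2 - 53*l - 8) - 8*l^3 - l^2 + 8*l + 1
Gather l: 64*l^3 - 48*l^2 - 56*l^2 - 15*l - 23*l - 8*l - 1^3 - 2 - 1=64*l^3 - 104*l^2 - 46*l - 4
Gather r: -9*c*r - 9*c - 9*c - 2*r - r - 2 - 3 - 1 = -18*c + r*(-9*c - 3) - 6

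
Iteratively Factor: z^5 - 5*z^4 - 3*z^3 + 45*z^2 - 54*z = (z - 2)*(z^4 - 3*z^3 - 9*z^2 + 27*z) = z*(z - 2)*(z^3 - 3*z^2 - 9*z + 27) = z*(z - 3)*(z - 2)*(z^2 - 9) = z*(z - 3)*(z - 2)*(z + 3)*(z - 3)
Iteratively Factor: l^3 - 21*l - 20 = (l + 1)*(l^2 - l - 20) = (l + 1)*(l + 4)*(l - 5)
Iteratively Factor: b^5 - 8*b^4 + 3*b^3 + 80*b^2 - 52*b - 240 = (b - 5)*(b^4 - 3*b^3 - 12*b^2 + 20*b + 48) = (b - 5)*(b - 4)*(b^3 + b^2 - 8*b - 12) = (b - 5)*(b - 4)*(b + 2)*(b^2 - b - 6) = (b - 5)*(b - 4)*(b + 2)^2*(b - 3)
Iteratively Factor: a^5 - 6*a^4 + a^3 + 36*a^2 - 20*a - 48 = (a - 3)*(a^4 - 3*a^3 - 8*a^2 + 12*a + 16) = (a - 4)*(a - 3)*(a^3 + a^2 - 4*a - 4) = (a - 4)*(a - 3)*(a + 1)*(a^2 - 4) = (a - 4)*(a - 3)*(a + 1)*(a + 2)*(a - 2)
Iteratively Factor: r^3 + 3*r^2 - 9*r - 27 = (r - 3)*(r^2 + 6*r + 9) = (r - 3)*(r + 3)*(r + 3)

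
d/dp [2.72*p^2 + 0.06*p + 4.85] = 5.44*p + 0.06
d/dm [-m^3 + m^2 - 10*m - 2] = -3*m^2 + 2*m - 10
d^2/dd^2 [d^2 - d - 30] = 2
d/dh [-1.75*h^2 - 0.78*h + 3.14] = -3.5*h - 0.78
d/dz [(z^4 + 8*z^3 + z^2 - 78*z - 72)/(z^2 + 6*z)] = 2*z + 2 + 12/z^2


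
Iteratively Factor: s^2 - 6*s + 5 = (s - 5)*(s - 1)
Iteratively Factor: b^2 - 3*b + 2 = (b - 1)*(b - 2)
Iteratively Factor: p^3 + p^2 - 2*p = (p + 2)*(p^2 - p) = (p - 1)*(p + 2)*(p)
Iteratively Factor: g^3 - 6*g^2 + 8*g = (g)*(g^2 - 6*g + 8) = g*(g - 4)*(g - 2)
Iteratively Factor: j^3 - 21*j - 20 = (j - 5)*(j^2 + 5*j + 4) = (j - 5)*(j + 4)*(j + 1)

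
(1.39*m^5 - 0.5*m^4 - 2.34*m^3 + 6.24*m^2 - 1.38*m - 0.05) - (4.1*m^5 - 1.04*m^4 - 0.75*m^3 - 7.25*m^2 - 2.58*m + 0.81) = -2.71*m^5 + 0.54*m^4 - 1.59*m^3 + 13.49*m^2 + 1.2*m - 0.86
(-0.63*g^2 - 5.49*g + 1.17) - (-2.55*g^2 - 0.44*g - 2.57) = 1.92*g^2 - 5.05*g + 3.74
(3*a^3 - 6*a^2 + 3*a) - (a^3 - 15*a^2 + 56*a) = 2*a^3 + 9*a^2 - 53*a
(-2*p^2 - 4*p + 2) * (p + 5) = -2*p^3 - 14*p^2 - 18*p + 10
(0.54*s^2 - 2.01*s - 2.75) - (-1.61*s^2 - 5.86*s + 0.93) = 2.15*s^2 + 3.85*s - 3.68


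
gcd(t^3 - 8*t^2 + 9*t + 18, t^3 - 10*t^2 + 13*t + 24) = t^2 - 2*t - 3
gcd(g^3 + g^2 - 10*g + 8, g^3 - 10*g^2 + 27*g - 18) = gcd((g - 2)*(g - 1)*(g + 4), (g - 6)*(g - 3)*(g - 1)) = g - 1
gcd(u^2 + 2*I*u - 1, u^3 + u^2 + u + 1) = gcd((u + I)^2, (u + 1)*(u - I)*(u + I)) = u + I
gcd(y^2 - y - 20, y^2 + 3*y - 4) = y + 4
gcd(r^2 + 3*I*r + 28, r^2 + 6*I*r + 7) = r + 7*I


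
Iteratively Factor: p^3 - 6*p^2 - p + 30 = (p - 3)*(p^2 - 3*p - 10) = (p - 5)*(p - 3)*(p + 2)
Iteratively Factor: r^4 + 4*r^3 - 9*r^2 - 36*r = (r - 3)*(r^3 + 7*r^2 + 12*r) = r*(r - 3)*(r^2 + 7*r + 12) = r*(r - 3)*(r + 3)*(r + 4)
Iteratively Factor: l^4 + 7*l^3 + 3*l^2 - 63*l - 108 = (l - 3)*(l^3 + 10*l^2 + 33*l + 36) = (l - 3)*(l + 3)*(l^2 + 7*l + 12) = (l - 3)*(l + 3)^2*(l + 4)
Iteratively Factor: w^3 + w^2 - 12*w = (w)*(w^2 + w - 12) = w*(w + 4)*(w - 3)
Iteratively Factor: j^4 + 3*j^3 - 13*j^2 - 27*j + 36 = (j + 3)*(j^3 - 13*j + 12) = (j + 3)*(j + 4)*(j^2 - 4*j + 3) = (j - 1)*(j + 3)*(j + 4)*(j - 3)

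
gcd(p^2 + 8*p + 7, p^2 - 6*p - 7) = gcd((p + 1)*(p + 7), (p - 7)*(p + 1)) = p + 1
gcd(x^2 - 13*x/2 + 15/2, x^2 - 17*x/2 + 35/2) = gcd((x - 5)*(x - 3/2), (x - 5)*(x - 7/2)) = x - 5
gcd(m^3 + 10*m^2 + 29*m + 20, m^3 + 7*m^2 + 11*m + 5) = m^2 + 6*m + 5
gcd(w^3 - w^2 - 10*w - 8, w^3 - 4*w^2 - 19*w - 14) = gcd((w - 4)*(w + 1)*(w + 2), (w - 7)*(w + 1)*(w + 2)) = w^2 + 3*w + 2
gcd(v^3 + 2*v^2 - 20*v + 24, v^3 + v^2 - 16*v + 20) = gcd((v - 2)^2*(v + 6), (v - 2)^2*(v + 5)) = v^2 - 4*v + 4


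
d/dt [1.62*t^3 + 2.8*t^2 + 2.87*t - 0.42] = 4.86*t^2 + 5.6*t + 2.87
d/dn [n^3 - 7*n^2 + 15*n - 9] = 3*n^2 - 14*n + 15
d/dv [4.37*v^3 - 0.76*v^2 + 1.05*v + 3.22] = 13.11*v^2 - 1.52*v + 1.05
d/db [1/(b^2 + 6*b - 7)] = 2*(-b - 3)/(b^2 + 6*b - 7)^2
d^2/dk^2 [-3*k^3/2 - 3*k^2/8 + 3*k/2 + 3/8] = -9*k - 3/4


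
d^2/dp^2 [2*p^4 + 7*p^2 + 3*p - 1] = 24*p^2 + 14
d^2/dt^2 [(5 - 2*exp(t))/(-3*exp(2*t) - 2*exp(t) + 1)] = (18*exp(4*t) - 192*exp(3*t) - 54*exp(2*t) - 76*exp(t) - 8)*exp(t)/(27*exp(6*t) + 54*exp(5*t) + 9*exp(4*t) - 28*exp(3*t) - 3*exp(2*t) + 6*exp(t) - 1)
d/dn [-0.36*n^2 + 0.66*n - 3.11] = 0.66 - 0.72*n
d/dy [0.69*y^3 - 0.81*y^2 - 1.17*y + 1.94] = 2.07*y^2 - 1.62*y - 1.17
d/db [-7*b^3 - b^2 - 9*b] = -21*b^2 - 2*b - 9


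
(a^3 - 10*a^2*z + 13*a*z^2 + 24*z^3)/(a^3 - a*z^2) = (-a^2 + 11*a*z - 24*z^2)/(a*(-a + z))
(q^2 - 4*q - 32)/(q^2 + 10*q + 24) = (q - 8)/(q + 6)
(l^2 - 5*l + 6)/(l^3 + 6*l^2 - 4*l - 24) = (l - 3)/(l^2 + 8*l + 12)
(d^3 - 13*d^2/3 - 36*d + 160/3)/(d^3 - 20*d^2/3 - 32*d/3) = (3*d^2 + 11*d - 20)/(d*(3*d + 4))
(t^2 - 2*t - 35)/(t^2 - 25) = (t - 7)/(t - 5)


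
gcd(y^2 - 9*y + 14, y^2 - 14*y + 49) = y - 7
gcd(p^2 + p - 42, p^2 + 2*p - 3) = 1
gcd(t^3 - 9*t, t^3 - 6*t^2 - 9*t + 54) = t^2 - 9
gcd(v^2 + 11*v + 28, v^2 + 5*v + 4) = v + 4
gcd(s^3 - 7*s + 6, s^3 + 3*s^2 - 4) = s - 1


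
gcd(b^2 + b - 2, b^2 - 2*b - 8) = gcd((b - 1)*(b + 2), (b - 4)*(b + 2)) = b + 2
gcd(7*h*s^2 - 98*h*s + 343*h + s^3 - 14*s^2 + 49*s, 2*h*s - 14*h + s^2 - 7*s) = s - 7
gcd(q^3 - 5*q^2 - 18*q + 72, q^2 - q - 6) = q - 3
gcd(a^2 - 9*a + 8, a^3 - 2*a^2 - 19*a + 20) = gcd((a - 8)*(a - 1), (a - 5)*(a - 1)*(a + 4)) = a - 1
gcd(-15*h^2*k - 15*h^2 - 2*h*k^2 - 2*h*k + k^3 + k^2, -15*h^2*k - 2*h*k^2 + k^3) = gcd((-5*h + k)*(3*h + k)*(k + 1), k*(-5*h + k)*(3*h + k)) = 15*h^2 + 2*h*k - k^2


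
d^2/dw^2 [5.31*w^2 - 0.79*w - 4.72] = 10.6200000000000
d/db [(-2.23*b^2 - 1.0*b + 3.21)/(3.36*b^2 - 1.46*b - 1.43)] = (6.6158*b^2 - 15.1934*b + 6.1166)/(11.2896*b^4 - 9.8112*b^3 - 7.478*b^2 + 4.1756*b + 2.0449)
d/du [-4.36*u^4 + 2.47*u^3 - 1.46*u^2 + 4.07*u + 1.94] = -17.44*u^3 + 7.41*u^2 - 2.92*u + 4.07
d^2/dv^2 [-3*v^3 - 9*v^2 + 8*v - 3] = -18*v - 18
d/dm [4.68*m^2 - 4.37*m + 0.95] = 9.36*m - 4.37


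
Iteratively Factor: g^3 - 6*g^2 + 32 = (g + 2)*(g^2 - 8*g + 16) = (g - 4)*(g + 2)*(g - 4)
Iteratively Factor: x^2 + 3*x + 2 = (x + 1)*(x + 2)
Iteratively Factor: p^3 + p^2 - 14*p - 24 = (p + 3)*(p^2 - 2*p - 8) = (p + 2)*(p + 3)*(p - 4)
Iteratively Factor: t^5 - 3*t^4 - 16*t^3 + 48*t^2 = (t - 3)*(t^4 - 16*t^2) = (t - 3)*(t + 4)*(t^3 - 4*t^2) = (t - 4)*(t - 3)*(t + 4)*(t^2) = t*(t - 4)*(t - 3)*(t + 4)*(t)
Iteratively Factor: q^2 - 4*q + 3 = (q - 3)*(q - 1)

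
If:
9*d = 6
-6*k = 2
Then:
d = 2/3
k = -1/3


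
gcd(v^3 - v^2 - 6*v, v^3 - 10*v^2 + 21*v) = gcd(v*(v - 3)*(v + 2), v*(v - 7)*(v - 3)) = v^2 - 3*v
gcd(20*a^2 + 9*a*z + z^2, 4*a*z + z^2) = 4*a + z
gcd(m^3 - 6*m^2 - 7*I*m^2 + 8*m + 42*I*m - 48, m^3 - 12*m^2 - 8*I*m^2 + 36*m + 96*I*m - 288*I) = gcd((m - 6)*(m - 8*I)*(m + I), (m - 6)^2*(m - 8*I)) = m^2 + m*(-6 - 8*I) + 48*I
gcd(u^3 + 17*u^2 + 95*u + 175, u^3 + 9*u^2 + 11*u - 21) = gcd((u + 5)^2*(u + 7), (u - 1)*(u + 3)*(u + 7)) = u + 7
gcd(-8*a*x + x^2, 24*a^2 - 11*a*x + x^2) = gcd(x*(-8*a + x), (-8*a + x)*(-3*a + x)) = -8*a + x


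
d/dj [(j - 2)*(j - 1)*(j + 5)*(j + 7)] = 4*j^3 + 27*j^2 + 2*j - 81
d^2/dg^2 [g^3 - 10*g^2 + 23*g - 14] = 6*g - 20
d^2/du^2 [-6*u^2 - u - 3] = -12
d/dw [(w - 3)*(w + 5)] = 2*w + 2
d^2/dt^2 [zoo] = 0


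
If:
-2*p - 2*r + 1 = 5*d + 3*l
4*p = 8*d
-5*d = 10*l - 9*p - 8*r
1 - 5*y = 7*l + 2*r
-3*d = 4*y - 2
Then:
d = 142/745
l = -13/745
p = 284/745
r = -247/745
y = 266/745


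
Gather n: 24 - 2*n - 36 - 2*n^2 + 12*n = -2*n^2 + 10*n - 12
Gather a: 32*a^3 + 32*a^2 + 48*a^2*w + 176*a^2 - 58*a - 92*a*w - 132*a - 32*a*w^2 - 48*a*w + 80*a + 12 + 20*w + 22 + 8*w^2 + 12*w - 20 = 32*a^3 + a^2*(48*w + 208) + a*(-32*w^2 - 140*w - 110) + 8*w^2 + 32*w + 14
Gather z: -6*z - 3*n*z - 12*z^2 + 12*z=-12*z^2 + z*(6 - 3*n)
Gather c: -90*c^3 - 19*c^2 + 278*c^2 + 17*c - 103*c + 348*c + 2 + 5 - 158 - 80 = -90*c^3 + 259*c^2 + 262*c - 231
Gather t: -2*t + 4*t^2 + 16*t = 4*t^2 + 14*t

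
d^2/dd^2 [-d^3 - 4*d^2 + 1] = -6*d - 8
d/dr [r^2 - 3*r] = 2*r - 3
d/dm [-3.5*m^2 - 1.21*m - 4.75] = -7.0*m - 1.21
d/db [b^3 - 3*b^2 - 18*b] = 3*b^2 - 6*b - 18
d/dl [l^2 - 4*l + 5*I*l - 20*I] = 2*l - 4 + 5*I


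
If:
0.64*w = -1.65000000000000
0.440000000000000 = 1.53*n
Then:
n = 0.29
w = -2.58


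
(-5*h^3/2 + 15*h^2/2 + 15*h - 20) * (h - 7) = -5*h^4/2 + 25*h^3 - 75*h^2/2 - 125*h + 140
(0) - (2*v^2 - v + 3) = -2*v^2 + v - 3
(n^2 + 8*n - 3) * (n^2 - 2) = n^4 + 8*n^3 - 5*n^2 - 16*n + 6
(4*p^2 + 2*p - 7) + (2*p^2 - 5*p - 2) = 6*p^2 - 3*p - 9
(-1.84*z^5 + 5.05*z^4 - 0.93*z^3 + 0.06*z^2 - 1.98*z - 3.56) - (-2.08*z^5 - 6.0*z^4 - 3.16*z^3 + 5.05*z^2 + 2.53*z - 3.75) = 0.24*z^5 + 11.05*z^4 + 2.23*z^3 - 4.99*z^2 - 4.51*z + 0.19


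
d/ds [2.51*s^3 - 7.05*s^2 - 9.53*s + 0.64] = 7.53*s^2 - 14.1*s - 9.53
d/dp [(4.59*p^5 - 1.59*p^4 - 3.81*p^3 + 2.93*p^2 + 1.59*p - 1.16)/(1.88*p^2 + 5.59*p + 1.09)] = (25.8876*p^6 + 96.654*p^5 - 8.8116*p^4 - 49.5282*p^3 + 0.930800000000001*p^2 + 10.749*p + 8.2175)/(3.5344*p^4 + 21.0184*p^3 + 35.3465*p^2 + 12.1862*p + 1.1881)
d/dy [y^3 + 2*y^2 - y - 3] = 3*y^2 + 4*y - 1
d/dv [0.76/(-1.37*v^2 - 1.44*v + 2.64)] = (2.0824*v + 1.0944)/(1.37*v^2 + 1.44*v - 2.64)^2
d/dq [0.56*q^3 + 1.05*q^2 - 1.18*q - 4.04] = 1.68*q^2 + 2.1*q - 1.18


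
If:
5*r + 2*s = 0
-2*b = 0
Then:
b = 0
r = -2*s/5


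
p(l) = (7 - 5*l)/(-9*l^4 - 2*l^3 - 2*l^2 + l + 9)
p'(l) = (7 - 5*l)*(36*l^3 + 6*l^2 + 4*l - 1)/(-9*l^4 - 2*l^3 - 2*l^2 + l + 9)^2 - 5/(-9*l^4 - 2*l^3 - 2*l^2 + l + 9) = (45*l^4 + 10*l^3 + 10*l^2 - 5*l - (5*l - 7)*(36*l^3 + 6*l^2 + 4*l - 1) - 45)/(9*l^4 + 2*l^3 + 2*l^2 - l - 9)^2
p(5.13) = 0.00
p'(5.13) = -0.00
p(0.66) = 0.57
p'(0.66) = 0.51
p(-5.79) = -0.00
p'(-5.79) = -0.00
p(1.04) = -0.37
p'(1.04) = 4.78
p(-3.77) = -0.01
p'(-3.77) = -0.01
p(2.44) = 0.01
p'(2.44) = -0.01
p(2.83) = 0.01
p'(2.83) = -0.01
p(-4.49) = -0.01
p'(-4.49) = -0.01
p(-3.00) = -0.03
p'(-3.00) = -0.04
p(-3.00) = -0.03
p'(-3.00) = -0.04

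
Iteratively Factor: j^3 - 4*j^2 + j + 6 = (j - 3)*(j^2 - j - 2) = (j - 3)*(j - 2)*(j + 1)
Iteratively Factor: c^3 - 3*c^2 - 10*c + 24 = (c - 4)*(c^2 + c - 6) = (c - 4)*(c - 2)*(c + 3)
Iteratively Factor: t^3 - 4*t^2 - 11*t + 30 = (t + 3)*(t^2 - 7*t + 10) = (t - 5)*(t + 3)*(t - 2)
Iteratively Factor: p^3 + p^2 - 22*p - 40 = (p - 5)*(p^2 + 6*p + 8) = (p - 5)*(p + 4)*(p + 2)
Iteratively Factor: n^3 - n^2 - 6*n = (n - 3)*(n^2 + 2*n) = (n - 3)*(n + 2)*(n)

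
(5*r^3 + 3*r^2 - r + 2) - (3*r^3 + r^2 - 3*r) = 2*r^3 + 2*r^2 + 2*r + 2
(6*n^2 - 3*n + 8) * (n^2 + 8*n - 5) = 6*n^4 + 45*n^3 - 46*n^2 + 79*n - 40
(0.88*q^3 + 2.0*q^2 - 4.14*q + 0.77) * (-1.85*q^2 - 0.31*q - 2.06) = -1.628*q^5 - 3.9728*q^4 + 5.2262*q^3 - 4.2611*q^2 + 8.2897*q - 1.5862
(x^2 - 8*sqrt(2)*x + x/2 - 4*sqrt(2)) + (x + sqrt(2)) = x^2 - 8*sqrt(2)*x + 3*x/2 - 3*sqrt(2)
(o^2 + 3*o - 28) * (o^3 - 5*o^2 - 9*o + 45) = o^5 - 2*o^4 - 52*o^3 + 158*o^2 + 387*o - 1260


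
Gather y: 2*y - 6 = 2*y - 6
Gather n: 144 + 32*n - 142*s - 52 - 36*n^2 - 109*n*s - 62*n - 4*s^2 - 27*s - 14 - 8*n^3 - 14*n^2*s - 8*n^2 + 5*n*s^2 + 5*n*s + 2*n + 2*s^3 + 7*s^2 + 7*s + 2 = -8*n^3 + n^2*(-14*s - 44) + n*(5*s^2 - 104*s - 28) + 2*s^3 + 3*s^2 - 162*s + 80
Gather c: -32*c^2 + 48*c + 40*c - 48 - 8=-32*c^2 + 88*c - 56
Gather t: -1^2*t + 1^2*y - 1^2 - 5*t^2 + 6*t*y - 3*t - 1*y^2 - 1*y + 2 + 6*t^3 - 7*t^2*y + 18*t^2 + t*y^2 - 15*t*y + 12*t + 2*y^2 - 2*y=6*t^3 + t^2*(13 - 7*y) + t*(y^2 - 9*y + 8) + y^2 - 2*y + 1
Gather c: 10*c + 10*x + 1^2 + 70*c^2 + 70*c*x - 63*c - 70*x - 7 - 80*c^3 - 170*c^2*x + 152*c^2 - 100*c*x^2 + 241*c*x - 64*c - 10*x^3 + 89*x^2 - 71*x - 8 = -80*c^3 + c^2*(222 - 170*x) + c*(-100*x^2 + 311*x - 117) - 10*x^3 + 89*x^2 - 131*x - 14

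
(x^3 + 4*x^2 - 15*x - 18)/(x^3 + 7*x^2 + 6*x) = (x - 3)/x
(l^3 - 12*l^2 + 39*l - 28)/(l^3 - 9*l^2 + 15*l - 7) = (l - 4)/(l - 1)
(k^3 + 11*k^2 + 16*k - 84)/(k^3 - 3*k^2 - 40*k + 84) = (k + 7)/(k - 7)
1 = 1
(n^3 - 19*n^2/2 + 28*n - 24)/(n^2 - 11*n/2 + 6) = n - 4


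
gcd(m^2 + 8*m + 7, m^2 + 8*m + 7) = m^2 + 8*m + 7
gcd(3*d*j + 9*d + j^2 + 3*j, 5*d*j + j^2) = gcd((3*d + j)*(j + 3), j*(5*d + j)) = 1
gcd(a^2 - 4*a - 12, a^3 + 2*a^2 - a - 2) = a + 2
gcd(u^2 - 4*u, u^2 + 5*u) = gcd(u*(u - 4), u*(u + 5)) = u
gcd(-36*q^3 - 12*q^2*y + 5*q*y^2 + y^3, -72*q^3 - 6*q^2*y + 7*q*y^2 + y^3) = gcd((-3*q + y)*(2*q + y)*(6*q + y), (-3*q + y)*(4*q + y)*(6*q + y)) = -18*q^2 + 3*q*y + y^2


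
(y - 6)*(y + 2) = y^2 - 4*y - 12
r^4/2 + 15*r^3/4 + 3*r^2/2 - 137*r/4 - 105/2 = (r/2 + 1)*(r - 3)*(r + 7/2)*(r + 5)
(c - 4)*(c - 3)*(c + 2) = c^3 - 5*c^2 - 2*c + 24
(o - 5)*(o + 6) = o^2 + o - 30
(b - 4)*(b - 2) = b^2 - 6*b + 8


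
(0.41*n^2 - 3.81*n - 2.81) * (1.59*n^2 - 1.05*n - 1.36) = 0.6519*n^4 - 6.4884*n^3 - 1.025*n^2 + 8.1321*n + 3.8216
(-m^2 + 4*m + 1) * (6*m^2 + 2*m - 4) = -6*m^4 + 22*m^3 + 18*m^2 - 14*m - 4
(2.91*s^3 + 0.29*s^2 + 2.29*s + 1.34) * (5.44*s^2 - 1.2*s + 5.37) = 15.8304*s^5 - 1.9144*s^4 + 27.7363*s^3 + 6.0989*s^2 + 10.6893*s + 7.1958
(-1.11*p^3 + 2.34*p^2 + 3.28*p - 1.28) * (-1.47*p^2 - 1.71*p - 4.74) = 1.6317*p^5 - 1.5417*p^4 - 3.5616*p^3 - 14.8188*p^2 - 13.3584*p + 6.0672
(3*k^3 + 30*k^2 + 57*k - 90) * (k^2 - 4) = 3*k^5 + 30*k^4 + 45*k^3 - 210*k^2 - 228*k + 360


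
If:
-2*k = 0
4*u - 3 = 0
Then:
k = 0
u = 3/4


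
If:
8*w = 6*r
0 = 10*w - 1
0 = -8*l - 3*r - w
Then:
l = -1/16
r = 2/15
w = 1/10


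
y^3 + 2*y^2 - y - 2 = (y - 1)*(y + 1)*(y + 2)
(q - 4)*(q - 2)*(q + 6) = q^3 - 28*q + 48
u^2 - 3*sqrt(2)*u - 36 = (u - 6*sqrt(2))*(u + 3*sqrt(2))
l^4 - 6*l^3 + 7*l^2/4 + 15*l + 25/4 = (l - 5)*(l - 5/2)*(l + 1/2)*(l + 1)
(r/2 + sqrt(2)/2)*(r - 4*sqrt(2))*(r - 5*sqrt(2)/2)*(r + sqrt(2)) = r^4/2 - 9*sqrt(2)*r^3/4 - 2*r^2 + 27*sqrt(2)*r/2 + 20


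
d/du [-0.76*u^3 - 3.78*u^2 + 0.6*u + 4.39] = -2.28*u^2 - 7.56*u + 0.6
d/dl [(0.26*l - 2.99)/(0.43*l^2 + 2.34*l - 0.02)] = (-0.1118*l^2 + 2.5714*l + 6.9914)/(0.1849*l^4 + 2.0124*l^3 + 5.4584*l^2 - 0.0936*l + 0.0004)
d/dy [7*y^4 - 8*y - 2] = 28*y^3 - 8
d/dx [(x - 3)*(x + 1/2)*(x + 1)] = 3*x^2 - 3*x - 4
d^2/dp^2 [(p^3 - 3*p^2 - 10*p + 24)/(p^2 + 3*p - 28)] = 72/(p^3 + 21*p^2 + 147*p + 343)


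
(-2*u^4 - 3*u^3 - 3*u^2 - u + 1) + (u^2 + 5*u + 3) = -2*u^4 - 3*u^3 - 2*u^2 + 4*u + 4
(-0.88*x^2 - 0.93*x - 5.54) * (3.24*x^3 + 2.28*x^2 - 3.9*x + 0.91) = -2.8512*x^5 - 5.0196*x^4 - 16.638*x^3 - 9.805*x^2 + 20.7597*x - 5.0414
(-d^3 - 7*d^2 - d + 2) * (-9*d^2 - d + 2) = 9*d^5 + 64*d^4 + 14*d^3 - 31*d^2 - 4*d + 4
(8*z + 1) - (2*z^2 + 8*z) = 1 - 2*z^2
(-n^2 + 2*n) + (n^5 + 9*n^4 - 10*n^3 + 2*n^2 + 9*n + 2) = n^5 + 9*n^4 - 10*n^3 + n^2 + 11*n + 2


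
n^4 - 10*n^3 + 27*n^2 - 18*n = n*(n - 6)*(n - 3)*(n - 1)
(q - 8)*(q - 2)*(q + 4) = q^3 - 6*q^2 - 24*q + 64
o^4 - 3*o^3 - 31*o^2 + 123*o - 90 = (o - 5)*(o - 3)*(o - 1)*(o + 6)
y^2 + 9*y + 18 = (y + 3)*(y + 6)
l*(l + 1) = l^2 + l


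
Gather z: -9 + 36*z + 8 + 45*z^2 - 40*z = 45*z^2 - 4*z - 1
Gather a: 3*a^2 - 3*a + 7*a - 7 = 3*a^2 + 4*a - 7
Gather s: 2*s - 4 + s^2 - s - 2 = s^2 + s - 6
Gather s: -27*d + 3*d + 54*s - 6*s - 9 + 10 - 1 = -24*d + 48*s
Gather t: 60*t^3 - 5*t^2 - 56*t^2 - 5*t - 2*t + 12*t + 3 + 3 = 60*t^3 - 61*t^2 + 5*t + 6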